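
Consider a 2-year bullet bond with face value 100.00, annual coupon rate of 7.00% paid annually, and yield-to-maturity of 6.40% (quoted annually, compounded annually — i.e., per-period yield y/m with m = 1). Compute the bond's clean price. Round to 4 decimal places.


Coupon per period c = face * coupon_rate / m = 7.000000
Periods per year m = 1; per-period yield y/m = 0.064000
Number of cashflows N = 2
Cashflows (t years, CF_t, discount factor 1/(1+y/m)^(m*t), PV):
  t = 1.0000: CF_t = 7.000000, DF = 0.939850, PV = 6.578947
  t = 2.0000: CF_t = 107.000000, DF = 0.883317, PV = 94.514953
Price P = sum_t PV_t = 101.093900

Answer: Price = 101.0939


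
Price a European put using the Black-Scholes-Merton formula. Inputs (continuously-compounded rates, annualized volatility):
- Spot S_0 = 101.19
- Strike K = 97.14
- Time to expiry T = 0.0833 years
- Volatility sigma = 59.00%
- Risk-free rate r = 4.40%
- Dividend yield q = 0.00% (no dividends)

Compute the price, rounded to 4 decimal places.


d1 = (ln(S/K) + (r - q + 0.5*sigma^2) * T) / (sigma * sqrt(T)) = 0.34653975
d2 = d1 - sigma * sqrt(T) = 0.17625549
exp(-rT) = 0.99634151; exp(-qT) = 1.00000000
P = K * exp(-rT) * N(-d2) - S_0 * exp(-qT) * N(-d1)
N(-d1) = 0.36446856; N(-d2) = 0.43004661
P = 97.1400 * 0.99634151 * 0.43004661 - 101.1900 * 1.00000000 * 0.36446856 = 4.7413

Answer: Price = 4.7413


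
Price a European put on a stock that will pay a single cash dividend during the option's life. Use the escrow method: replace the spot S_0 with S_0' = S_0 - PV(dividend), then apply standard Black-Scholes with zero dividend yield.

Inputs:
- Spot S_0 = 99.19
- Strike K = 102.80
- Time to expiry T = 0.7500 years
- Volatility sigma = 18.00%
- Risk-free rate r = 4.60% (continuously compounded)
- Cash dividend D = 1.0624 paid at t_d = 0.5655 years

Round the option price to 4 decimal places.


Answer: Price = 6.7308

Derivation:
PV(D) = D * exp(-r * t_d) = 1.0624 * 0.97432242 = 1.03512014
S_0' = S_0 - PV(D) = 99.1900 - 1.03512014 = 98.15487986
d1 = (ln(S_0'/K) + (r + sigma^2/2)*T) / (sigma*sqrt(T)) = 0.00263839
d2 = d1 - sigma*sqrt(T) = -0.15324618
exp(-rT) = 0.96608834
N(-d1) = 0.49894743; N(-d2) = 0.56089793
P = K * exp(-rT) * N(-d2) - S_0' * N(-d1) = 102.8000 * 0.96608834 * 0.56089793 - 98.15487986 * 0.49894743 = 6.7308


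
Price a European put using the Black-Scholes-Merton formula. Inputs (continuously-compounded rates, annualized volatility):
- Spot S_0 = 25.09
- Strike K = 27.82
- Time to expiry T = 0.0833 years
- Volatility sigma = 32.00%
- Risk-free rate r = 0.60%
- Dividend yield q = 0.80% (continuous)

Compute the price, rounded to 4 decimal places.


d1 = (ln(S/K) + (r - q + 0.5*sigma^2) * T) / (sigma * sqrt(T)) = -1.07395063
d2 = d1 - sigma * sqrt(T) = -1.16630820
exp(-rT) = 0.99950032; exp(-qT) = 0.99933382
P = K * exp(-rT) * N(-d2) - S_0 * exp(-qT) * N(-d1)
N(-d1) = 0.85857760; N(-d2) = 0.87825507
P = 27.8200 * 0.99950032 * 0.87825507 - 25.0900 * 0.99933382 * 0.85857760 = 2.8935

Answer: Price = 2.8935


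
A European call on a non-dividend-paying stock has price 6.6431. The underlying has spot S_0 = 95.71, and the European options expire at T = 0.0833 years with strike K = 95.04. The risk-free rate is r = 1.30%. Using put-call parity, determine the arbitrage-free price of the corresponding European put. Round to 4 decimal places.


Answer: Put price = 5.8702

Derivation:
Put-call parity: C - P = S_0 * exp(-qT) - K * exp(-rT).
S_0 * exp(-qT) = 95.7100 * 1.00000000 = 95.71000000
K * exp(-rT) = 95.0400 * 0.99891769 = 94.93713689
P = C - S*exp(-qT) + K*exp(-rT)
P = 6.6431 - 95.71000000 + 94.93713689 = 5.8702


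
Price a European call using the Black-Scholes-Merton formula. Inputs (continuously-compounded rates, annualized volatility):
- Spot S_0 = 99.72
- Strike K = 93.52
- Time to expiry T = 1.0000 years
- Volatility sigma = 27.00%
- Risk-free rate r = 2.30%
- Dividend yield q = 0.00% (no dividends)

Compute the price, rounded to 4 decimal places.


d1 = (ln(S/K) + (r - q + 0.5*sigma^2) * T) / (sigma * sqrt(T)) = 0.45792941
d2 = d1 - sigma * sqrt(T) = 0.18792941
exp(-rT) = 0.97726248; exp(-qT) = 1.00000000
C = S_0 * exp(-qT) * N(d1) - K * exp(-rT) * N(d2)
N(d1) = 0.67649842; N(d2) = 0.57453401
C = 99.7200 * 1.00000000 * 0.67649842 - 93.5200 * 0.97726248 * 0.57453401 = 14.9517

Answer: Price = 14.9517


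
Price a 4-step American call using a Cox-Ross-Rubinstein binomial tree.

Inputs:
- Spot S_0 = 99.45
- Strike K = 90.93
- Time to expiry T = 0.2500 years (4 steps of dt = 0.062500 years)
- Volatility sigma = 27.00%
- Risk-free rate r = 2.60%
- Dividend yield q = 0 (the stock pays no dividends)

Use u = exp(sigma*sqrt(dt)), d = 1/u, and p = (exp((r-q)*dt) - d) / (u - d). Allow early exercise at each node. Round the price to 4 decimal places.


dt = T/N = 0.062500
u = exp(sigma*sqrt(dt)) = 1.069830; d = 1/u = 0.934728
p = (exp((r-q)*dt) - d) / (u - d) = 0.495169
Discount per step: exp(-r*dt) = 0.998376
Stock lattice S(k, i) with i counting down-moves:
  k=0: S(0,0) = 99.4500
  k=1: S(1,0) = 106.3946; S(1,1) = 92.9587
  k=2: S(2,0) = 113.8242; S(2,1) = 99.4500; S(2,2) = 86.8910
  k=3: S(3,0) = 121.7726; S(3,1) = 106.3946; S(3,2) = 92.9587; S(3,3) = 81.2195
  k=4: S(4,0) = 130.2760; S(4,1) = 113.8242; S(4,2) = 99.4500; S(4,3) = 86.8910; S(4,4) = 75.9181
Terminal payoffs V(N, i) = max(S_T - K, 0):
  V(4,0) = 39.345965; V(4,1) = 22.894183; V(4,2) = 8.520000; V(4,3) = 0.000000; V(4,4) = 0.000000
Backward induction: V(k, i) = exp(-r*dt) * [p * V(k+1, i) + (1-p) * V(k+1, i+1)]; then take max(V_cont, immediate exercise) for American.
  V(3,0) = exp(-r*dt) * [p*39.345965 + (1-p)*22.894183] = 30.990197; exercise = 30.842555; V(3,0) = max -> 30.990197
  V(3,1) = exp(-r*dt) * [p*22.894183 + (1-p)*8.520000] = 15.612261; exercise = 15.464619; V(3,1) = max -> 15.612261
  V(3,2) = exp(-r*dt) * [p*8.520000 + (1-p)*0.000000] = 4.211991; exercise = 2.028672; V(3,2) = max -> 4.211991
  V(3,3) = exp(-r*dt) * [p*0.000000 + (1-p)*0.000000] = 0.000000; exercise = 0.000000; V(3,3) = max -> 0.000000
  V(2,0) = exp(-r*dt) * [p*30.990197 + (1-p)*15.612261] = 23.189226; exercise = 22.894183; V(2,0) = max -> 23.189226
  V(2,1) = exp(-r*dt) * [p*15.612261 + (1-p)*4.211991] = 9.841047; exercise = 8.520000; V(2,1) = max -> 9.841047
  V(2,2) = exp(-r*dt) * [p*4.211991 + (1-p)*0.000000] = 2.082261; exercise = 0.000000; V(2,2) = max -> 2.082261
  V(1,0) = exp(-r*dt) * [p*23.189226 + (1-p)*9.841047] = 16.423942; exercise = 15.464619; V(1,0) = max -> 16.423942
  V(1,1) = exp(-r*dt) * [p*9.841047 + (1-p)*2.082261] = 5.914553; exercise = 2.028672; V(1,1) = max -> 5.914553
  V(0,0) = exp(-r*dt) * [p*16.423942 + (1-p)*5.914553] = 11.100425; exercise = 8.520000; V(0,0) = max -> 11.100425

Answer: Price = V(0,0) = 11.1004


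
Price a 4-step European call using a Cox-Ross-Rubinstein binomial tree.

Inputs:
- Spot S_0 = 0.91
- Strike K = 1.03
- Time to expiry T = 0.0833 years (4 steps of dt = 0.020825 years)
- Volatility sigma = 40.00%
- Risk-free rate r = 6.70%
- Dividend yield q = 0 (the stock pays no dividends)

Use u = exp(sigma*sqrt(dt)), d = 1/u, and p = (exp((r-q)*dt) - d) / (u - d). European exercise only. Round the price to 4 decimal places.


Answer: Price = V(0,0) = 0.0071

Derivation:
dt = T/N = 0.020825
u = exp(sigma*sqrt(dt)) = 1.059422; d = 1/u = 0.943911
p = (exp((r-q)*dt) - d) / (u - d) = 0.497661
Discount per step: exp(-r*dt) = 0.998606
Stock lattice S(k, i) with i counting down-moves:
  k=0: S(0,0) = 0.9100
  k=1: S(1,0) = 0.9641; S(1,1) = 0.8590
  k=2: S(2,0) = 1.0214; S(2,1) = 0.9100; S(2,2) = 0.8108
  k=3: S(3,0) = 1.0821; S(3,1) = 0.9641; S(3,2) = 0.8590; S(3,3) = 0.7653
  k=4: S(4,0) = 1.1464; S(4,1) = 1.0214; S(4,2) = 0.9100; S(4,3) = 0.8108; S(4,4) = 0.7224
Terminal payoffs V(N, i) = max(S_T - K, 0):
  V(4,0) = 0.116350; V(4,1) = 0.000000; V(4,2) = 0.000000; V(4,3) = 0.000000; V(4,4) = 0.000000
Backward induction: V(k, i) = exp(-r*dt) * [p * V(k+1, i) + (1-p) * V(k+1, i+1)].
  V(3,0) = exp(-r*dt) * [p*0.116350 + (1-p)*0.000000] = 0.057822
  V(3,1) = exp(-r*dt) * [p*0.000000 + (1-p)*0.000000] = 0.000000
  V(3,2) = exp(-r*dt) * [p*0.000000 + (1-p)*0.000000] = 0.000000
  V(3,3) = exp(-r*dt) * [p*0.000000 + (1-p)*0.000000] = 0.000000
  V(2,0) = exp(-r*dt) * [p*0.057822 + (1-p)*0.000000] = 0.028736
  V(2,1) = exp(-r*dt) * [p*0.000000 + (1-p)*0.000000] = 0.000000
  V(2,2) = exp(-r*dt) * [p*0.000000 + (1-p)*0.000000] = 0.000000
  V(1,0) = exp(-r*dt) * [p*0.028736 + (1-p)*0.000000] = 0.014281
  V(1,1) = exp(-r*dt) * [p*0.000000 + (1-p)*0.000000] = 0.000000
  V(0,0) = exp(-r*dt) * [p*0.014281 + (1-p)*0.000000] = 0.007097


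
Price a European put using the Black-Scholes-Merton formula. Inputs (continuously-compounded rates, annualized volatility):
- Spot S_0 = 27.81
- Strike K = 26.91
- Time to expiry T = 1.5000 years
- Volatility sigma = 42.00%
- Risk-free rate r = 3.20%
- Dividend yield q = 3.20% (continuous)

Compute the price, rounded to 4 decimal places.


d1 = (ln(S/K) + (r - q + 0.5*sigma^2) * T) / (sigma * sqrt(T)) = 0.32115086
d2 = d1 - sigma * sqrt(T) = -0.19324199
exp(-rT) = 0.95313379; exp(-qT) = 0.95313379
P = K * exp(-rT) * N(-d2) - S_0 * exp(-qT) * N(-d1)
N(-d1) = 0.37404804; N(-d2) = 0.57661527
P = 26.9100 * 0.95313379 * 0.57661527 - 27.8100 * 0.95313379 * 0.37404804 = 4.8747

Answer: Price = 4.8747


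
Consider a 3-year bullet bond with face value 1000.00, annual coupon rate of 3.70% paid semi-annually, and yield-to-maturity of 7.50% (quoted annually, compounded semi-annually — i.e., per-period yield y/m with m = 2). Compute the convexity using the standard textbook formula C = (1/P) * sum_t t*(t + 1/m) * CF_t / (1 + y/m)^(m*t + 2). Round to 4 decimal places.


Coupon per period c = face * coupon_rate / m = 18.500000
Periods per year m = 2; per-period yield y/m = 0.037500
Number of cashflows N = 6
Cashflows (t years, CF_t, discount factor 1/(1+y/m)^(m*t), PV):
  t = 0.5000: CF_t = 18.500000, DF = 0.963855, PV = 17.831325
  t = 1.0000: CF_t = 18.500000, DF = 0.929017, PV = 17.186820
  t = 1.5000: CF_t = 18.500000, DF = 0.895438, PV = 16.565609
  t = 2.0000: CF_t = 18.500000, DF = 0.863073, PV = 15.966852
  t = 2.5000: CF_t = 18.500000, DF = 0.831878, PV = 15.389737
  t = 3.0000: CF_t = 1018.500000, DF = 0.801810, PV = 816.643296
Price P = sum_t PV_t = 899.583639
Convexity numerator sum_t t*(t + 1/m) * CF_t / (1+y/m)^(m*t + 2):
  t = 0.5000: term = 8.282805
  t = 1.0000: term = 23.950278
  t = 1.5000: term = 46.169211
  t = 2.0000: term = 74.167408
  t = 2.5000: term = 107.229987
  t = 3.0000: term = 7966.095147
Convexity = (1/P) * sum = 8225.894837 / 899.583639 = 9.144113

Answer: Convexity = 9.1441


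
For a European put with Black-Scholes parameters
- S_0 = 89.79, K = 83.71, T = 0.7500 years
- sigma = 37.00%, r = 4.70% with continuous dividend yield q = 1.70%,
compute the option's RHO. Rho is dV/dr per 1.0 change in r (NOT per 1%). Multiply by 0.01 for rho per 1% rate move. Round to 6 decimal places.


Answer: Rho = -27.197832

Derivation:
d1 = 0.4492492453; d2 = 0.1288198459
phi(d1) = 0.3606486817; exp(-qT) = 0.9873309369; exp(-rT) = 0.9653640451
N(-d2) = 0.4487501008
Rho = -K*T*exp(-rT)*N(-d2) = -83.7100 * 0.7500 * 0.9653640451 * 0.4487501008 = -27.197832


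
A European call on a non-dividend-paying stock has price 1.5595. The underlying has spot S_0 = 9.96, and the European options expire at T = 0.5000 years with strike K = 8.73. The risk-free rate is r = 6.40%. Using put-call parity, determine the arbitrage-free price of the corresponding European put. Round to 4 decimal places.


Put-call parity: C - P = S_0 * exp(-qT) - K * exp(-rT).
S_0 * exp(-qT) = 9.9600 * 1.00000000 = 9.96000000
K * exp(-rT) = 8.7300 * 0.96850658 = 8.45506246
P = C - S*exp(-qT) + K*exp(-rT)
P = 1.5595 - 9.96000000 + 8.45506246 = 0.0546

Answer: Put price = 0.0546


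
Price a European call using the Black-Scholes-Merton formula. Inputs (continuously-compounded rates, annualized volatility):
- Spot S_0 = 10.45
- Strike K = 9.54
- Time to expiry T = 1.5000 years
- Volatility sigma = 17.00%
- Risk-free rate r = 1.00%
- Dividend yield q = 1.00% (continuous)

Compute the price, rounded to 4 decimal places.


Answer: Price = 1.3412

Derivation:
d1 = (ln(S/K) + (r - q + 0.5*sigma^2) * T) / (sigma * sqrt(T)) = 0.54169021
d2 = d1 - sigma * sqrt(T) = 0.33348359
exp(-rT) = 0.98511194; exp(-qT) = 0.98511194
C = S_0 * exp(-qT) * N(d1) - K * exp(-rT) * N(d2)
N(d1) = 0.70598403; N(d2) = 0.63061536
C = 10.4500 * 0.98511194 * 0.70598403 - 9.5400 * 0.98511194 * 0.63061536 = 1.3412


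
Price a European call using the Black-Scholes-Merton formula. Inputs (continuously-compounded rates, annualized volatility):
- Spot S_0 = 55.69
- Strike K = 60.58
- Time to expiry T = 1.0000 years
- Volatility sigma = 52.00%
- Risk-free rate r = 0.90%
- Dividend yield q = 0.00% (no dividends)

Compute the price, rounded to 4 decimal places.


Answer: Price = 9.8173

Derivation:
d1 = (ln(S/K) + (r - q + 0.5*sigma^2) * T) / (sigma * sqrt(T)) = 0.11545345
d2 = d1 - sigma * sqrt(T) = -0.40454655
exp(-rT) = 0.99104038; exp(-qT) = 1.00000000
C = S_0 * exp(-qT) * N(d1) - K * exp(-rT) * N(d2)
N(d1) = 0.54595714; N(d2) = 0.34290543
C = 55.6900 * 1.00000000 * 0.54595714 - 60.5800 * 0.99104038 * 0.34290543 = 9.8173


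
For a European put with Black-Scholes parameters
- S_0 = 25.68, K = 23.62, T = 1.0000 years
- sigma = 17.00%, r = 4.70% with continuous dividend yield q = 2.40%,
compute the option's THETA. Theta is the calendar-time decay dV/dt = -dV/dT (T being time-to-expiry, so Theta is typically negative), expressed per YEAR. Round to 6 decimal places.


d1 = 0.7121686356; d2 = 0.5421686356
phi(d1) = 0.3095825147; exp(-qT) = 0.9762857098; exp(-rT) = 0.9540873976
Theta = -S*exp(-qT)*phi(d1)*sigma/(2*sqrt(T)) + r*K*exp(-rT)*N(-d2) - q*S*exp(-qT)*N(-d1)
N(-d1) = 0.2381801782; N(-d2) = 0.2938511699; sqrt(T) = 1.0000000000
Term 1 = -25.6800 * 0.9762857098 * 0.3095825147 * 0.1700 / (2 * 1.0000000000) = -0.6597316223
Term 2 = 0.0470 * 23.6200 * 0.9540873976 * 0.2938511699 = 0.3112385151
Term 3 = -0.0240 * 25.6800 * 0.9762857098 * 0.2381801782 = -0.1433140633
Theta = -0.6597316223 + (0.3112385151) + (-0.1433140633) = -0.491807

Answer: Theta = -0.491807


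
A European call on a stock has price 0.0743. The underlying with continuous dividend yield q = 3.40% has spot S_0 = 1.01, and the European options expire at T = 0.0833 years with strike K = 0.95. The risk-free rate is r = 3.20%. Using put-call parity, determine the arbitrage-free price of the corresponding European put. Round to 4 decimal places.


Put-call parity: C - P = S_0 * exp(-qT) - K * exp(-rT).
S_0 * exp(-qT) = 1.0100 * 0.99717181 = 1.00714352
K * exp(-rT) = 0.9500 * 0.99733795 = 0.94747105
P = C - S*exp(-qT) + K*exp(-rT)
P = 0.0743 - 1.00714352 + 0.94747105 = 0.0146

Answer: Put price = 0.0146


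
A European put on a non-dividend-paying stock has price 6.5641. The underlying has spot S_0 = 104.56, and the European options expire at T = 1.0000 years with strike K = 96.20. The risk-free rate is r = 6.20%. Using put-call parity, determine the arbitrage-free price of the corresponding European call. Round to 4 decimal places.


Answer: Call price = 20.7074

Derivation:
Put-call parity: C - P = S_0 * exp(-qT) - K * exp(-rT).
S_0 * exp(-qT) = 104.5600 * 1.00000000 = 104.56000000
K * exp(-rT) = 96.2000 * 0.93988289 = 90.41673371
C = P + S*exp(-qT) - K*exp(-rT)
C = 6.5641 + 104.56000000 - 90.41673371 = 20.7074


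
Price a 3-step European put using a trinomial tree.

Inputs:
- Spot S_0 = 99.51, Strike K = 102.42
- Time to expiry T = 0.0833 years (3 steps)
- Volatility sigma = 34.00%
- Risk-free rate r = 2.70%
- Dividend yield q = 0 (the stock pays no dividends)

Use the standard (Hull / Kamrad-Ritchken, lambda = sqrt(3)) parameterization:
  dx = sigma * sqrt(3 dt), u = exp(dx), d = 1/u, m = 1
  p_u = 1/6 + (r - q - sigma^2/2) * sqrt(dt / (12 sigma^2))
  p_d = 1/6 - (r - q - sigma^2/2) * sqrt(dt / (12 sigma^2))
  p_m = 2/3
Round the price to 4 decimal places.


dt = T/N = 0.027767; dx = sigma*sqrt(3*dt) = 0.098130
u = exp(dx) = 1.103106; d = 1/u = 0.906531
p_u = 0.162309, p_m = 0.666667, p_d = 0.171024
Discount per step: exp(-r*dt) = 0.999251
Stock lattice S(k, j) with j the centered position index:
  k=0: S(0,+0) = 99.5100
  k=1: S(1,-1) = 90.2089; S(1,+0) = 99.5100; S(1,+1) = 109.7701
  k=2: S(2,-2) = 81.7772; S(2,-1) = 90.2089; S(2,+0) = 99.5100; S(2,+1) = 109.7701; S(2,+2) = 121.0881
  k=3: S(3,-3) = 74.1336; S(3,-2) = 81.7772; S(3,-1) = 90.2089; S(3,+0) = 99.5100; S(3,+1) = 109.7701; S(3,+2) = 121.0881; S(3,+3) = 133.5730
Terminal payoffs V(N, j) = max(K - S_T, 0):
  V(3,-3) = 28.286435; V(3,-2) = 20.642813; V(3,-1) = 12.211088; V(3,+0) = 2.910000; V(3,+1) = 0.000000; V(3,+2) = 0.000000; V(3,+3) = 0.000000
Backward induction: V(k, j) = exp(-r*dt) * [p_u * V(k+1, j+1) + p_m * V(k+1, j) + p_d * V(k+1, j-1)]
  V(2,-2) = exp(-r*dt) * [p_u*12.211088 + p_m*20.642813 + p_d*28.286435] = 20.566088
  V(2,-1) = exp(-r*dt) * [p_u*2.910000 + p_m*12.211088 + p_d*20.642813] = 12.134365
  V(2,+0) = exp(-r*dt) * [p_u*0.000000 + p_m*2.910000 + p_d*12.211088] = 4.025373
  V(2,+1) = exp(-r*dt) * [p_u*0.000000 + p_m*0.000000 + p_d*2.910000] = 0.497308
  V(2,+2) = exp(-r*dt) * [p_u*0.000000 + p_m*0.000000 + p_d*0.000000] = 0.000000
  V(1,-1) = exp(-r*dt) * [p_u*4.025373 + p_m*12.134365 + p_d*20.566088] = 12.251043
  V(1,+0) = exp(-r*dt) * [p_u*0.497308 + p_m*4.025373 + p_d*12.134365] = 4.835943
  V(1,+1) = exp(-r*dt) * [p_u*0.000000 + p_m*0.497308 + p_d*4.025373] = 1.019210
  V(0,+0) = exp(-r*dt) * [p_u*1.019210 + p_m*4.835943 + p_d*12.251043] = 5.480504

Answer: Price = V(0,0) = 5.4805


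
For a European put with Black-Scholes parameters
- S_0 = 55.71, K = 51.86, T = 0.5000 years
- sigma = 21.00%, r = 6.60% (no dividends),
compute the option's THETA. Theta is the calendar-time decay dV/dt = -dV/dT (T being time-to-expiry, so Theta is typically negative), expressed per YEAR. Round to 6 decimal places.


d1 = 0.7787392836; d2 = 0.6302468595
phi(d1) = 0.2945943455; exp(-qT) = 1.0000000000; exp(-rT) = 0.9675385596
Theta = -S*exp(-qT)*phi(d1)*sigma/(2*sqrt(T)) + r*K*exp(-rT)*N(-d2) - q*S*exp(-qT)*N(-d1)
N(-d1) = 0.2180666552; N(-d2) = 0.2642665425; sqrt(T) = 0.7071067812
Term 1 = -55.7100 * 1.0000000000 * 0.2945943455 * 0.2100 / (2 * 0.7071067812) = -2.4370355363
Term 2 = 0.0660 * 51.8600 * 0.9675385596 * 0.2642665425 = 0.8751588981
Term 3 = 0 (no dividend yield, q = 0)
Theta = -2.4370355363 + (0.8751588981) + (0.0000000000) = -1.561877

Answer: Theta = -1.561877


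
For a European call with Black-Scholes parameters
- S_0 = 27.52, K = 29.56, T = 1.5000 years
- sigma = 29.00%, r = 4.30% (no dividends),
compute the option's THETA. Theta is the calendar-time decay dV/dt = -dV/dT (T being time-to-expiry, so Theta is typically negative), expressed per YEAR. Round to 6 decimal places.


d1 = 0.1578538949; d2 = -0.1973221178
phi(d1) = 0.3940027227; exp(-qT) = 1.0000000000; exp(-rT) = 0.9375361143
Theta = -S*exp(-qT)*phi(d1)*sigma/(2*sqrt(T)) - r*K*exp(-rT)*N(d2) + q*S*exp(-qT)*N(d1)
N(d1) = 0.5627140355; N(d2) = 0.4217877361; sqrt(T) = 1.2247448714
Term 1 = -27.5200 * 1.0000000000 * 0.3940027227 * 0.2900 / (2 * 1.2247448714) = -1.2837191658
Term 2 = -0.0430 * 29.5600 * 0.9375361143 * 0.4217877361 = -0.5026374452
Term 3 = 0 (no dividend yield, q = 0)
Theta = -1.2837191658 + (-0.5026374452) + (0.0000000000) = -1.786357

Answer: Theta = -1.786357


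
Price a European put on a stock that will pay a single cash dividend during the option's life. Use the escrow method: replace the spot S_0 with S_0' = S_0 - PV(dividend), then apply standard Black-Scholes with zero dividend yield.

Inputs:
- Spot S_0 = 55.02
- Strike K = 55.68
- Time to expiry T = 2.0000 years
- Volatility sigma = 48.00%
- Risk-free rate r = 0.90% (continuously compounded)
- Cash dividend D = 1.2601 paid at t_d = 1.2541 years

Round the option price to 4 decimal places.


PV(D) = D * exp(-r * t_d) = 1.2601 * 0.98877656 = 1.24595734
S_0' = S_0 - PV(D) = 55.0200 - 1.24595734 = 53.77404266
d1 = (ln(S_0'/K) + (r + sigma^2/2)*T) / (sigma*sqrt(T)) = 0.31461811
d2 = d1 - sigma*sqrt(T) = -0.36420440
exp(-rT) = 0.98216103
N(-d1) = 0.37652581; N(-d2) = 0.64214731
P = K * exp(-rT) * N(-d2) - S_0' * N(-d1) = 55.6800 * 0.98216103 * 0.64214731 - 53.77404266 * 0.37652581 = 14.8696

Answer: Price = 14.8696


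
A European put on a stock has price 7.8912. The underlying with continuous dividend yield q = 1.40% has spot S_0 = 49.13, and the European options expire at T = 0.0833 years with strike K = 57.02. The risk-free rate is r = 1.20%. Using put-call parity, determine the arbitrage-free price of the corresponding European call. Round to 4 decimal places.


Put-call parity: C - P = S_0 * exp(-qT) - K * exp(-rT).
S_0 * exp(-qT) = 49.1300 * 0.99883448 = 49.07273799
K * exp(-rT) = 57.0200 * 0.99900090 = 56.96303129
C = P + S*exp(-qT) - K*exp(-rT)
C = 7.8912 + 49.07273799 - 56.96303129 = 0.0009

Answer: Call price = 0.0009


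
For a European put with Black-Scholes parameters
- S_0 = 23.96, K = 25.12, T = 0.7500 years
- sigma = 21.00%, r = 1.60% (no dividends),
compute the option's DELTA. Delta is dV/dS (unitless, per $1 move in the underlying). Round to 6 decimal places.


Answer: Delta = -0.541038

Derivation:
d1 = -0.1030491510; d2 = -0.2849144858
phi(d1) = 0.3968296844; exp(-qT) = 1.0000000000; exp(-rT) = 0.9880717129
N(-d1) = 0.5410380192
Delta = -exp(-qT) * N(-d1) = -1.0000000000 * 0.5410380192 = -0.541038


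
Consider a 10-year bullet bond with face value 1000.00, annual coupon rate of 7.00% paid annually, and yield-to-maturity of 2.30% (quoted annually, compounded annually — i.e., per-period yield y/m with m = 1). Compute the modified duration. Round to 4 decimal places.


Coupon per period c = face * coupon_rate / m = 70.000000
Periods per year m = 1; per-period yield y/m = 0.023000
Number of cashflows N = 10
Cashflows (t years, CF_t, discount factor 1/(1+y/m)^(m*t), PV):
  t = 1.0000: CF_t = 70.000000, DF = 0.977517, PV = 68.426197
  t = 2.0000: CF_t = 70.000000, DF = 0.955540, PV = 66.887779
  t = 3.0000: CF_t = 70.000000, DF = 0.934056, PV = 65.383948
  t = 4.0000: CF_t = 70.000000, DF = 0.913056, PV = 63.913927
  t = 5.0000: CF_t = 70.000000, DF = 0.892528, PV = 62.476957
  t = 6.0000: CF_t = 70.000000, DF = 0.872461, PV = 61.072295
  t = 7.0000: CF_t = 70.000000, DF = 0.852846, PV = 59.699213
  t = 8.0000: CF_t = 70.000000, DF = 0.833671, PV = 58.357002
  t = 9.0000: CF_t = 70.000000, DF = 0.814928, PV = 57.044967
  t = 10.0000: CF_t = 1070.000000, DF = 0.796606, PV = 852.368596
Price P = sum_t PV_t = 1415.630881
First compute Macaulay numerator sum_t t * PV_t:
  t * PV_t at t = 1.0000: 68.426197
  t * PV_t at t = 2.0000: 133.775557
  t * PV_t at t = 3.0000: 196.151843
  t * PV_t at t = 4.0000: 255.655710
  t * PV_t at t = 5.0000: 312.384787
  t * PV_t at t = 6.0000: 366.433768
  t * PV_t at t = 7.0000: 417.894489
  t * PV_t at t = 8.0000: 466.856014
  t * PV_t at t = 9.0000: 513.404707
  t * PV_t at t = 10.0000: 8523.685961
Macaulay duration D = 11254.669033 / 1415.630881 = 7.950285
Modified duration = D / (1 + y/m) = 7.950285 / (1 + 0.023000) = 7.771540

Answer: Modified duration = 7.7715


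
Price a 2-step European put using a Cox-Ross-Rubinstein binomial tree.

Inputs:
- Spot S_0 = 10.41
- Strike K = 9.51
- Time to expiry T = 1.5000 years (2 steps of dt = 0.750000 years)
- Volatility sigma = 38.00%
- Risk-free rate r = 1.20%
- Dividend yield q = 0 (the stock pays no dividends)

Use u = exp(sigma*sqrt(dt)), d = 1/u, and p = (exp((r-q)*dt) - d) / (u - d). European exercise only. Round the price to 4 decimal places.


Answer: Price = V(0,0) = 1.3056

Derivation:
dt = T/N = 0.750000
u = exp(sigma*sqrt(dt)) = 1.389702; d = 1/u = 0.719579
p = (exp((r-q)*dt) - d) / (u - d) = 0.431953
Discount per step: exp(-r*dt) = 0.991040
Stock lattice S(k, i) with i counting down-moves:
  k=0: S(0,0) = 10.4100
  k=1: S(1,0) = 14.4668; S(1,1) = 7.4908
  k=2: S(2,0) = 20.1046; S(2,1) = 10.4100; S(2,2) = 5.3902
Terminal payoffs V(N, i) = max(K - S_T, 0):
  V(2,0) = 0.000000; V(2,1) = 0.000000; V(2,2) = 4.119773
Backward induction: V(k, i) = exp(-r*dt) * [p * V(k+1, i) + (1-p) * V(k+1, i+1)].
  V(1,0) = exp(-r*dt) * [p*0.000000 + (1-p)*0.000000] = 0.000000
  V(1,1) = exp(-r*dt) * [p*0.000000 + (1-p)*4.119773] = 2.319256
  V(0,0) = exp(-r*dt) * [p*0.000000 + (1-p)*2.319256] = 1.305643


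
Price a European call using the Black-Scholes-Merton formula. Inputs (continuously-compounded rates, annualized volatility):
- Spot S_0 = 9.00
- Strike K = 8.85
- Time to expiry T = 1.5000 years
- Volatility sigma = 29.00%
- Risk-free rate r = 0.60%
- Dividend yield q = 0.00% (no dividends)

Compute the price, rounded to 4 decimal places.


Answer: Price = 1.3703

Derivation:
d1 = (ln(S/K) + (r - q + 0.5*sigma^2) * T) / (sigma * sqrt(T)) = 0.25024809
d2 = d1 - sigma * sqrt(T) = -0.10492792
exp(-rT) = 0.99104038; exp(-qT) = 1.00000000
C = S_0 * exp(-qT) * N(d1) - K * exp(-rT) * N(d2)
N(d1) = 0.59880225; N(d2) = 0.45821650
C = 9.0000 * 1.00000000 * 0.59880225 - 8.8500 * 0.99104038 * 0.45821650 = 1.3703


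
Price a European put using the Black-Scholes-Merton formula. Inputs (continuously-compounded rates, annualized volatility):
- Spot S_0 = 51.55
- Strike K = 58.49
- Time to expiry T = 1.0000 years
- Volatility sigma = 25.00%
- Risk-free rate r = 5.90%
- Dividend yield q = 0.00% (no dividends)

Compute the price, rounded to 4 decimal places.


Answer: Price = 7.2910

Derivation:
d1 = (ln(S/K) + (r - q + 0.5*sigma^2) * T) / (sigma * sqrt(T)) = -0.14421436
d2 = d1 - sigma * sqrt(T) = -0.39421436
exp(-rT) = 0.94270677; exp(-qT) = 1.00000000
P = K * exp(-rT) * N(-d2) - S_0 * exp(-qT) * N(-d1)
N(-d1) = 0.55733440; N(-d2) = 0.65328861
P = 58.4900 * 0.94270677 * 0.65328861 - 51.5500 * 1.00000000 * 0.55733440 = 7.2910


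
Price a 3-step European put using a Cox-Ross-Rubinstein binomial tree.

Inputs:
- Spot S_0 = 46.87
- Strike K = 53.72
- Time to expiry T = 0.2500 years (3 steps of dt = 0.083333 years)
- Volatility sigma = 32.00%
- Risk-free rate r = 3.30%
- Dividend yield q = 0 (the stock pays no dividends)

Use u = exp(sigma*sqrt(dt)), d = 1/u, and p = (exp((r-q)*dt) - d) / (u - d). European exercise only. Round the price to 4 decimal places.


dt = T/N = 0.083333
u = exp(sigma*sqrt(dt)) = 1.096777; d = 1/u = 0.911762
p = (exp((r-q)*dt) - d) / (u - d) = 0.491807
Discount per step: exp(-r*dt) = 0.997254
Stock lattice S(k, i) with i counting down-moves:
  k=0: S(0,0) = 46.8700
  k=1: S(1,0) = 51.4059; S(1,1) = 42.7343
  k=2: S(2,0) = 56.3809; S(2,1) = 46.8700; S(2,2) = 38.9635
  k=3: S(3,0) = 61.8373; S(3,1) = 51.4059; S(3,2) = 42.7343; S(3,3) = 35.5255
Terminal payoffs V(N, i) = max(K - S_T, 0):
  V(3,0) = 0.000000; V(3,1) = 2.314054; V(3,2) = 10.985705; V(3,3) = 18.194538
Backward induction: V(k, i) = exp(-r*dt) * [p * V(k+1, i) + (1-p) * V(k+1, i+1)].
  V(2,0) = exp(-r*dt) * [p*0.000000 + (1-p)*2.314054] = 1.172757
  V(2,1) = exp(-r*dt) * [p*2.314054 + (1-p)*10.985705] = 6.702473
  V(2,2) = exp(-r*dt) * [p*10.985705 + (1-p)*18.194538] = 14.608957
  V(1,0) = exp(-r*dt) * [p*1.172757 + (1-p)*6.702473] = 3.971985
  V(1,1) = exp(-r*dt) * [p*6.702473 + (1-p)*14.608957] = 10.691056
  V(0,0) = exp(-r*dt) * [p*3.971985 + (1-p)*10.691056] = 7.366288

Answer: Price = V(0,0) = 7.3663


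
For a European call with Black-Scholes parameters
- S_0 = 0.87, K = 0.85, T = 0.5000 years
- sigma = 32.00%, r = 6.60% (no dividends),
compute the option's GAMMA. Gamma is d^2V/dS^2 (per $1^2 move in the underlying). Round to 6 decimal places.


d1 = 0.3617596395; d2 = 0.1354854695
phi(d1) = 0.3736732406; exp(-qT) = 1.0000000000; exp(-rT) = 0.9675385596
Gamma = exp(-qT) * phi(d1) / (S * sigma * sqrt(T)) = 1.0000000000 * 0.3736732406 / (0.8700 * 0.3200 * 0.7071067812) = 1.898182

Answer: Gamma = 1.898182


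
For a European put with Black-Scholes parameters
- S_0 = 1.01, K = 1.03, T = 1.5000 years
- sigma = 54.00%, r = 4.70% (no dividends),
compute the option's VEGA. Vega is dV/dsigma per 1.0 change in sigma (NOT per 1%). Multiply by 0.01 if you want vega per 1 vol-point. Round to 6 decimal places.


d1 = 0.4076306692; d2 = -0.2537315614
phi(d1) = 0.3671371062; exp(-qT) = 1.0000000000; exp(-rT) = 0.9319277395
Vega = S * exp(-qT) * phi(d1) * sqrt(T) = 1.0100 * 1.0000000000 * 0.3671371062 * 1.2247448714 = 0.454146

Answer: Vega = 0.454146


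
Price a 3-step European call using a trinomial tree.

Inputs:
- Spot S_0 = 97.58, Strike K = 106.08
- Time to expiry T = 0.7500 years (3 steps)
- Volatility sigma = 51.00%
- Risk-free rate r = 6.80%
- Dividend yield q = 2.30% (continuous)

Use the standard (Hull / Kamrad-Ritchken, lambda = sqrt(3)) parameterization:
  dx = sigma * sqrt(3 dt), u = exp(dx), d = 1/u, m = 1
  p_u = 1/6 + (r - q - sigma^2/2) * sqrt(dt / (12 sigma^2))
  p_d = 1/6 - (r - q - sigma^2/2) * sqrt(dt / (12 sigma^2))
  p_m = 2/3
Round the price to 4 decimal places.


Answer: Price = V(0,0) = 14.5014

Derivation:
dt = T/N = 0.250000; dx = sigma*sqrt(3*dt) = 0.441673
u = exp(dx) = 1.555307; d = 1/u = 0.642960
p_u = 0.142596, p_m = 0.666667, p_d = 0.190737
Discount per step: exp(-r*dt) = 0.983144
Stock lattice S(k, j) with j the centered position index:
  k=0: S(0,+0) = 97.5800
  k=1: S(1,-1) = 62.7400; S(1,+0) = 97.5800; S(1,+1) = 151.7669
  k=2: S(2,-2) = 40.3393; S(2,-1) = 62.7400; S(2,+0) = 97.5800; S(2,+1) = 151.7669; S(2,+2) = 236.0441
  k=3: S(3,-3) = 25.9366; S(3,-2) = 40.3393; S(3,-1) = 62.7400; S(3,+0) = 97.5800; S(3,+1) = 151.7669; S(3,+2) = 236.0441; S(3,+3) = 367.1210
Terminal payoffs V(N, j) = max(S_T - K, 0):
  V(3,-3) = 0.000000; V(3,-2) = 0.000000; V(3,-1) = 0.000000; V(3,+0) = 0.000000; V(3,+1) = 45.686857; V(3,+2) = 129.964056; V(3,+3) = 261.040974
Backward induction: V(k, j) = exp(-r*dt) * [p_u * V(k+1, j+1) + p_m * V(k+1, j) + p_d * V(k+1, j-1)]
  V(2,-2) = exp(-r*dt) * [p_u*0.000000 + p_m*0.000000 + p_d*0.000000] = 0.000000
  V(2,-1) = exp(-r*dt) * [p_u*0.000000 + p_m*0.000000 + p_d*0.000000] = 0.000000
  V(2,+0) = exp(-r*dt) * [p_u*45.686857 + p_m*0.000000 + p_d*0.000000] = 6.404960
  V(2,+1) = exp(-r*dt) * [p_u*129.964056 + p_m*45.686857 + p_d*0.000000] = 48.164497
  V(2,+2) = exp(-r*dt) * [p_u*261.040974 + p_m*129.964056 + p_d*45.686857] = 130.345531
  V(1,-1) = exp(-r*dt) * [p_u*6.404960 + p_m*0.000000 + p_d*0.000000] = 0.897928
  V(1,+0) = exp(-r*dt) * [p_u*48.164497 + p_m*6.404960 + p_d*0.000000] = 10.950303
  V(1,+1) = exp(-r*dt) * [p_u*130.345531 + p_m*48.164497 + p_d*6.404960] = 51.042964
  V(0,+0) = exp(-r*dt) * [p_u*51.042964 + p_m*10.950303 + p_d*0.897928] = 14.501375


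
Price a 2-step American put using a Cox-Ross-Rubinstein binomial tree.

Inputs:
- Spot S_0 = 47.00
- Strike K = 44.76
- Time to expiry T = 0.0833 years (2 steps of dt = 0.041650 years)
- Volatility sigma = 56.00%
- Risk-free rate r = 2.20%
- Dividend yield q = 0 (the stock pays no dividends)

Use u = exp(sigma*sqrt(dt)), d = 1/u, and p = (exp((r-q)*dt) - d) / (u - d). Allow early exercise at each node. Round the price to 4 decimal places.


dt = T/N = 0.041650
u = exp(sigma*sqrt(dt)) = 1.121073; d = 1/u = 0.892002
p = (exp((r-q)*dt) - d) / (u - d) = 0.475461
Discount per step: exp(-r*dt) = 0.999084
Stock lattice S(k, i) with i counting down-moves:
  k=0: S(0,0) = 47.0000
  k=1: S(1,0) = 52.6905; S(1,1) = 41.9241
  k=2: S(2,0) = 59.0699; S(2,1) = 47.0000; S(2,2) = 37.3964
Terminal payoffs V(N, i) = max(K - S_T, 0):
  V(2,0) = 0.000000; V(2,1) = 0.000000; V(2,2) = 7.363606
Backward induction: V(k, i) = exp(-r*dt) * [p * V(k+1, i) + (1-p) * V(k+1, i+1)]; then take max(V_cont, immediate exercise) for American.
  V(1,0) = exp(-r*dt) * [p*0.000000 + (1-p)*0.000000] = 0.000000; exercise = 0.000000; V(1,0) = max -> 0.000000
  V(1,1) = exp(-r*dt) * [p*0.000000 + (1-p)*7.363606] = 3.858959; exercise = 2.835896; V(1,1) = max -> 3.858959
  V(0,0) = exp(-r*dt) * [p*0.000000 + (1-p)*3.858959] = 2.022319; exercise = 0.000000; V(0,0) = max -> 2.022319

Answer: Price = V(0,0) = 2.0223


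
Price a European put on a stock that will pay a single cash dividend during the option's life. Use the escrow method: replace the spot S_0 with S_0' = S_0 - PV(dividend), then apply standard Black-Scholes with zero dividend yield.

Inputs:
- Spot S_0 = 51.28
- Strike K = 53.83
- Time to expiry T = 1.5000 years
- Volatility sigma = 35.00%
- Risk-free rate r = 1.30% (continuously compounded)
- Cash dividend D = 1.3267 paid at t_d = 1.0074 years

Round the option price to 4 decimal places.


Answer: Price = 10.2001

Derivation:
PV(D) = D * exp(-r * t_d) = 1.3267 * 0.98698918 = 1.30943855
S_0' = S_0 - PV(D) = 51.2800 - 1.30943855 = 49.97056145
d1 = (ln(S_0'/K) + (r + sigma^2/2)*T) / (sigma*sqrt(T)) = 0.08626433
d2 = d1 - sigma*sqrt(T) = -0.34239638
exp(-rT) = 0.98068890
N(-d1) = 0.46562815; N(-d2) = 0.63397369
P = K * exp(-rT) * N(-d2) - S_0' * N(-d1) = 53.8300 * 0.98068890 * 0.63397369 - 49.97056145 * 0.46562815 = 10.2001


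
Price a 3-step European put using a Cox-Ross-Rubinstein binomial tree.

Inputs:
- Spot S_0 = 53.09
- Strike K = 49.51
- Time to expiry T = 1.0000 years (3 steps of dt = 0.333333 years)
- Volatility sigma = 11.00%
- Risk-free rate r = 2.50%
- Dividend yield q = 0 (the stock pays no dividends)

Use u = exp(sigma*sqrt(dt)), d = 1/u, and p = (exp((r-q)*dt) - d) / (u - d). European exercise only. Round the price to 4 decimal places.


dt = T/N = 0.333333
u = exp(sigma*sqrt(dt)) = 1.065569; d = 1/u = 0.938466
p = (exp((r-q)*dt) - d) / (u - d) = 0.549966
Discount per step: exp(-r*dt) = 0.991701
Stock lattice S(k, i) with i counting down-moves:
  k=0: S(0,0) = 53.0900
  k=1: S(1,0) = 56.5710; S(1,1) = 49.8232
  k=2: S(2,0) = 60.2803; S(2,1) = 53.0900; S(2,2) = 46.7574
  k=3: S(3,0) = 64.2328; S(3,1) = 56.5710; S(3,2) = 49.8232; S(3,3) = 43.8802
Terminal payoffs V(N, i) = max(K - S_T, 0):
  V(3,0) = 0.000000; V(3,1) = 0.000000; V(3,2) = 0.000000; V(3,3) = 5.629809
Backward induction: V(k, i) = exp(-r*dt) * [p * V(k+1, i) + (1-p) * V(k+1, i+1)].
  V(2,0) = exp(-r*dt) * [p*0.000000 + (1-p)*0.000000] = 0.000000
  V(2,1) = exp(-r*dt) * [p*0.000000 + (1-p)*0.000000] = 0.000000
  V(2,2) = exp(-r*dt) * [p*0.000000 + (1-p)*5.629809] = 2.512579
  V(1,0) = exp(-r*dt) * [p*0.000000 + (1-p)*0.000000] = 0.000000
  V(1,1) = exp(-r*dt) * [p*0.000000 + (1-p)*2.512579] = 1.121362
  V(0,0) = exp(-r*dt) * [p*0.000000 + (1-p)*1.121362] = 0.500463

Answer: Price = V(0,0) = 0.5005


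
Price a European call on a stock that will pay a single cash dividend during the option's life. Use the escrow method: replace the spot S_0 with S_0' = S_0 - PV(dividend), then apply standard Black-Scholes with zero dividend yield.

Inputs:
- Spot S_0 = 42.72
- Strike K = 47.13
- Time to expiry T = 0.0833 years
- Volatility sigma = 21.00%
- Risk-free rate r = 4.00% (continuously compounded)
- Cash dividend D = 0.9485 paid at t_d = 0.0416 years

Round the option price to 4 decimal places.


Answer: Price = 0.0270

Derivation:
PV(D) = D * exp(-r * t_d) = 0.9485 * 0.99833738 = 0.94692301
S_0' = S_0 - PV(D) = 42.7200 - 0.94692301 = 41.77307699
d1 = (ln(S_0'/K) + (r + sigma^2/2)*T) / (sigma*sqrt(T)) = -1.90545449
d2 = d1 - sigma*sqrt(T) = -1.96606415
exp(-rT) = 0.99667354
N(d1) = 0.02836051; N(d2) = 0.02464560
C = S_0' * N(d1) - K * exp(-rT) * N(d2) = 41.77307699 * 0.02836051 - 47.1300 * 0.99667354 * 0.02464560 = 0.0270


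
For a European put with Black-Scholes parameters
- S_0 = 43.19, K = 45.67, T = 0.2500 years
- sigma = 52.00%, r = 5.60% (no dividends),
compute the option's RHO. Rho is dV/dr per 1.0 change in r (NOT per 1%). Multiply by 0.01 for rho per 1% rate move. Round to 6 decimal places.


Answer: Rho = -6.917771

Derivation:
d1 = -0.0308947701; d2 = -0.2908947701
phi(d1) = 0.3987519333; exp(-qT) = 1.0000000000; exp(-rT) = 0.9860975443
N(-d2) = 0.6144340993
Rho = -K*T*exp(-rT)*N(-d2) = -45.6700 * 0.2500 * 0.9860975443 * 0.6144340993 = -6.917771


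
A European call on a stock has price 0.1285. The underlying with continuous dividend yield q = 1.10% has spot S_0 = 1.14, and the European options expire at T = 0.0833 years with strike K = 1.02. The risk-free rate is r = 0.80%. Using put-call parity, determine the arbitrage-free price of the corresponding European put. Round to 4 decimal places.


Put-call parity: C - P = S_0 * exp(-qT) - K * exp(-rT).
S_0 * exp(-qT) = 1.1400 * 0.99908412 = 1.13895590
K * exp(-rT) = 1.0200 * 0.99933382 = 1.01932050
P = C - S*exp(-qT) + K*exp(-rT)
P = 0.1285 - 1.13895590 + 1.01932050 = 0.0089

Answer: Put price = 0.0089


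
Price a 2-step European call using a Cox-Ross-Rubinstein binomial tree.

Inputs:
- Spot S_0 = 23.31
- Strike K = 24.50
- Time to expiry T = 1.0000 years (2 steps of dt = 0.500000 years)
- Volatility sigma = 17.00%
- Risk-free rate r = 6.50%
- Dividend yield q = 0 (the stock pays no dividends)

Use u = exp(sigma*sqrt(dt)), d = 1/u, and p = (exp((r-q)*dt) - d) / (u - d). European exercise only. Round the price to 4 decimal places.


Answer: Price = V(0,0) = 1.7768

Derivation:
dt = T/N = 0.500000
u = exp(sigma*sqrt(dt)) = 1.127732; d = 1/u = 0.886736
p = (exp((r-q)*dt) - d) / (u - d) = 0.607057
Discount per step: exp(-r*dt) = 0.968022
Stock lattice S(k, i) with i counting down-moves:
  k=0: S(0,0) = 23.3100
  k=1: S(1,0) = 26.2874; S(1,1) = 20.6698
  k=2: S(2,0) = 29.6452; S(2,1) = 23.3100; S(2,2) = 18.3287
Terminal payoffs V(N, i) = max(S_T - K, 0):
  V(2,0) = 5.145157; V(2,1) = 0.000000; V(2,2) = 0.000000
Backward induction: V(k, i) = exp(-r*dt) * [p * V(k+1, i) + (1-p) * V(k+1, i+1)].
  V(1,0) = exp(-r*dt) * [p*5.145157 + (1-p)*0.000000] = 3.023523
  V(1,1) = exp(-r*dt) * [p*0.000000 + (1-p)*0.000000] = 0.000000
  V(0,0) = exp(-r*dt) * [p*3.023523 + (1-p)*0.000000] = 1.776756


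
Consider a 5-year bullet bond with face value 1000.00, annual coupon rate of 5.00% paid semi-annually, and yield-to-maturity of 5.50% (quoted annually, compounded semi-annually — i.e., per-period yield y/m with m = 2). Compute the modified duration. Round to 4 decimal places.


Answer: Modified duration = 4.3587

Derivation:
Coupon per period c = face * coupon_rate / m = 25.000000
Periods per year m = 2; per-period yield y/m = 0.027500
Number of cashflows N = 10
Cashflows (t years, CF_t, discount factor 1/(1+y/m)^(m*t), PV):
  t = 0.5000: CF_t = 25.000000, DF = 0.973236, PV = 24.330900
  t = 1.0000: CF_t = 25.000000, DF = 0.947188, PV = 23.679708
  t = 1.5000: CF_t = 25.000000, DF = 0.921838, PV = 23.045945
  t = 2.0000: CF_t = 25.000000, DF = 0.897166, PV = 22.429143
  t = 2.5000: CF_t = 25.000000, DF = 0.873154, PV = 21.828850
  t = 3.0000: CF_t = 25.000000, DF = 0.849785, PV = 21.244623
  t = 3.5000: CF_t = 25.000000, DF = 0.827041, PV = 20.676032
  t = 4.0000: CF_t = 25.000000, DF = 0.804906, PV = 20.122659
  t = 4.5000: CF_t = 25.000000, DF = 0.783364, PV = 19.584096
  t = 5.0000: CF_t = 1025.000000, DF = 0.762398, PV = 781.457853
Price P = sum_t PV_t = 978.399810
First compute Macaulay numerator sum_t t * PV_t:
  t * PV_t at t = 0.5000: 12.165450
  t * PV_t at t = 1.0000: 23.679708
  t * PV_t at t = 1.5000: 34.568917
  t * PV_t at t = 2.0000: 44.858287
  t * PV_t at t = 2.5000: 54.572125
  t * PV_t at t = 3.0000: 63.733869
  t * PV_t at t = 3.5000: 72.366112
  t * PV_t at t = 4.0000: 80.490635
  t * PV_t at t = 4.5000: 88.128433
  t * PV_t at t = 5.0000: 3907.289266
Macaulay duration D = 4381.852802 / 978.399810 = 4.478591
Modified duration = D / (1 + y/m) = 4.478591 / (1 + 0.027500) = 4.358726


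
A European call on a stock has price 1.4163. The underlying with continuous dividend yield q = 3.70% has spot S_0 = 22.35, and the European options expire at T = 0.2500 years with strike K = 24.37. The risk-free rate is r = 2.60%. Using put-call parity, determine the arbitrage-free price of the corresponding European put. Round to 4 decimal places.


Put-call parity: C - P = S_0 * exp(-qT) - K * exp(-rT).
S_0 * exp(-qT) = 22.3500 * 0.99079265 = 22.14421572
K * exp(-rT) = 24.3700 * 0.99352108 = 24.21210870
P = C - S*exp(-qT) + K*exp(-rT)
P = 1.4163 - 22.14421572 + 24.21210870 = 3.4842

Answer: Put price = 3.4842


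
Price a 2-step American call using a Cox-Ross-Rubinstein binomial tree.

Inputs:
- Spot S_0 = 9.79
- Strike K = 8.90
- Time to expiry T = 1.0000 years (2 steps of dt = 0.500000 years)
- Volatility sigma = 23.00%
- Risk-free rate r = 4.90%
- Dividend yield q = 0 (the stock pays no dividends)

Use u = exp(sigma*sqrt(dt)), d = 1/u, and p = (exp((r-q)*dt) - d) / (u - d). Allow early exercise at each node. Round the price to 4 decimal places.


Answer: Price = V(0,0) = 1.6915

Derivation:
dt = T/N = 0.500000
u = exp(sigma*sqrt(dt)) = 1.176607; d = 1/u = 0.849902
p = (exp((r-q)*dt) - d) / (u - d) = 0.535348
Discount per step: exp(-r*dt) = 0.975798
Stock lattice S(k, i) with i counting down-moves:
  k=0: S(0,0) = 9.7900
  k=1: S(1,0) = 11.5190; S(1,1) = 8.3205
  k=2: S(2,0) = 13.5533; S(2,1) = 9.7900; S(2,2) = 7.0716
Terminal payoffs V(N, i) = max(S_T - K, 0):
  V(2,0) = 4.653307; V(2,1) = 0.890000; V(2,2) = 0.000000
Backward induction: V(k, i) = exp(-r*dt) * [p * V(k+1, i) + (1-p) * V(k+1, i+1)]; then take max(V_cont, immediate exercise) for American.
  V(1,0) = exp(-r*dt) * [p*4.653307 + (1-p)*0.890000] = 2.834379; exercise = 2.618979; V(1,0) = max -> 2.834379
  V(1,1) = exp(-r*dt) * [p*0.890000 + (1-p)*0.000000] = 0.464928; exercise = 0.000000; V(1,1) = max -> 0.464928
  V(0,0) = exp(-r*dt) * [p*2.834379 + (1-p)*0.464928] = 1.691457; exercise = 0.890000; V(0,0) = max -> 1.691457
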